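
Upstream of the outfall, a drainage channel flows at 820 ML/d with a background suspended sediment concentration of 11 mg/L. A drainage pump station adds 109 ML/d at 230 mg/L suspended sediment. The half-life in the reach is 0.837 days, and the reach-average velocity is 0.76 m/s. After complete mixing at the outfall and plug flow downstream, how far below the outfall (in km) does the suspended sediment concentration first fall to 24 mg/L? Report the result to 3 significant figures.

33.7 km

Conservation of mass: C = (820.0·11.00 + 109.0·230.0) / 929.0 = 34090/929.0 = 36.70 mg/L.
Half-life 0.837 d → k = ln 2 / 0.837 = 0.8281 d⁻¹.
Set 36.70·exp(−k·t) = 24 → t = ln(36.70/24)/k = 44300 s = 12.31 h.
Distance = v·t = 0.76·44300 = 33670 m = 33.67 km.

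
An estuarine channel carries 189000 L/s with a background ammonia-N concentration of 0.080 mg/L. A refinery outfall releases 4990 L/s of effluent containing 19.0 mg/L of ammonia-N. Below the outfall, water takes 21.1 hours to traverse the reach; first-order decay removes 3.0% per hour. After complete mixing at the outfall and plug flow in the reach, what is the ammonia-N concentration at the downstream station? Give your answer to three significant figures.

0.298 mg/L

Mixed concentration C = ΣQC/ΣQ = (189000·0.08000 + 4990·19.00) / 194000 = 109900/194000 = 0.5667 mg/L.
3.0%/h lost → k = −ln(1 − 0.03) = 0.03046 h⁻¹.
First-order decay: C = 0.5667·exp(−k·t) = 0.5667·0.5259 = 0.2980 mg/L.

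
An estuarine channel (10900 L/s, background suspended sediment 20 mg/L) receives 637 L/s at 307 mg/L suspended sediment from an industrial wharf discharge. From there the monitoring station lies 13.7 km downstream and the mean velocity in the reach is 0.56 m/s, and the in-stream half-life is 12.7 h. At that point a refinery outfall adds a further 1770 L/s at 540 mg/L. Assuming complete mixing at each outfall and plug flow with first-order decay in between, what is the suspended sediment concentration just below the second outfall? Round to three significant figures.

Mixed concentration C = ΣQC/ΣQ = (10900·20.00 + 637.0·307.0) / 11540 = 413600/11540 = 35.85 mg/L; combined flow 11540 L/s.
Travel time t = 13.7·1000 / 0.56 = 24460 s = 6.796 h.
Half-life 12.7 h → k = ln 2 / 12.7 = 0.05458 h⁻¹ = 1.310 d⁻¹.
Decay over the reach: 35.85·exp(−kt) = 35.85·0.6901 = 24.74 mg/L.
At the second outfall, C = (11540·24.74 + 1770·540.0) / (11540 + 1770) = 93.27 mg/L.

93.3 mg/L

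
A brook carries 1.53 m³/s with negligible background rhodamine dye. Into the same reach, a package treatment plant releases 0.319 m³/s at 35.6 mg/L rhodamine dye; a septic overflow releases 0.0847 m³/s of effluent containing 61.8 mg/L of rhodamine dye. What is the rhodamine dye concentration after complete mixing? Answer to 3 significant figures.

8.58 mg/L

Mass balance: C = (1.530·0 + 0.3190·35.60 + 0.08470·61.80) / 1.934 = 16.59/1.934 = 8.580 mg/L.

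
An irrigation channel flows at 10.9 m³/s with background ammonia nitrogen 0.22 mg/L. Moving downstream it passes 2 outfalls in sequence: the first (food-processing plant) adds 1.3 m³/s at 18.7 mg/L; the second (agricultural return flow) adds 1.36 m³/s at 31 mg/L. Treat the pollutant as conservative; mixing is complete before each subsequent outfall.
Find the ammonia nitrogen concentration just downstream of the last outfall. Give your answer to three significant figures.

Below outfall 1: Q → 12.20 m³/s, C = (10.90·0.2200 + 1.300·18.70)/12.20 = 2.189 mg/L.
Below outfall 2: Q → 13.56 m³/s, C = (12.20·2.189 + 1.360·31.00)/13.56 = 5.079 mg/L.

5.08 mg/L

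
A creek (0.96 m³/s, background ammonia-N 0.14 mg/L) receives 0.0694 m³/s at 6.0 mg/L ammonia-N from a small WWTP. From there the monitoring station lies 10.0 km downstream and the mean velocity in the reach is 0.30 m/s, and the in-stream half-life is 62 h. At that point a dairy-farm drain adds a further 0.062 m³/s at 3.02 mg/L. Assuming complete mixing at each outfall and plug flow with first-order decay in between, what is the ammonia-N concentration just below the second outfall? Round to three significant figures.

Mixed concentration C = ΣQC/ΣQ = (0.9600·0.1400 + 0.06940·6.000) / 1.029 = 0.5508/1.029 = 0.5351 mg/L; combined flow 1.029 m³/s.
Travel time t = 10.0·1000 / 0.30 = 33330 s = 9.259 h.
Half-life 62 h → k = ln 2 / 62 = 0.01118 h⁻¹ = 0.2683 d⁻¹.
First-order decay: C = 0.5351·exp(−k·t) = 0.5351·0.9017 = 0.4825 mg/L.
Second outfall: C = (1.029·0.4825 + 0.06200·3.020)/1.091 = 0.6266 mg/L.

0.627 mg/L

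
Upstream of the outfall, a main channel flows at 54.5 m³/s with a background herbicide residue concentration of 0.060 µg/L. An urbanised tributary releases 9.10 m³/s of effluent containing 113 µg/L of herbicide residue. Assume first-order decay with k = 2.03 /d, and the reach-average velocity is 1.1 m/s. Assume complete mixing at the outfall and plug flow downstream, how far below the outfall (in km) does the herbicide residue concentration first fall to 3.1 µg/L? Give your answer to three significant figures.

77.5 km

Mass balance: C = (54.50·0.06000 + 9.100·113.0) / 63.60 = 1032/63.60 = 16.22 µg/L.
Set 16.22·exp(−k·t) = 3.1 → t = ln(16.22/3.1)/k = 70430 s = 19.56 h.
Distance = v·t = 1.1·70430 = 77470 m = 77.47 km.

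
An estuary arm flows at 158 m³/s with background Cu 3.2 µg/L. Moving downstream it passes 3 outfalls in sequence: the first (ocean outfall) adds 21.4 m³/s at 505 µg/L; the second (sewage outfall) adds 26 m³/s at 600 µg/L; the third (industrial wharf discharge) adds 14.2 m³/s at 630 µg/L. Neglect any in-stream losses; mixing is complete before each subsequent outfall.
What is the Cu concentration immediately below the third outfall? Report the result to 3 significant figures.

Outfall 1: combined Q = 179.4 m³/s; C = (158.0·3.200 + 21.40·505.0)/179.4 = 63.06 µg/L.
Outfall 2: combined Q = 205.4 m³/s; C = (179.4·63.06 + 26.00·600.0)/205.4 = 131.0 µg/L.
Outfall 3: combined Q = 219.6 m³/s; C = (205.4·131.0 + 14.20·630.0)/219.6 = 163.3 µg/L.

163 µg/L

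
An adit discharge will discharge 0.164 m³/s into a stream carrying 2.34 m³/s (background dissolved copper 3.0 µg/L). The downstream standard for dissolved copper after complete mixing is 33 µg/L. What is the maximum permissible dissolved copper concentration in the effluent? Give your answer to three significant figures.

At the limit, (Qr·Cr + Qe·Cₑ)/(Qr + Qe) = 33:
Cₑ = (2.504·33 − 2.340·3.000) / 0.1640 = 461.0 µg/L.

461 µg/L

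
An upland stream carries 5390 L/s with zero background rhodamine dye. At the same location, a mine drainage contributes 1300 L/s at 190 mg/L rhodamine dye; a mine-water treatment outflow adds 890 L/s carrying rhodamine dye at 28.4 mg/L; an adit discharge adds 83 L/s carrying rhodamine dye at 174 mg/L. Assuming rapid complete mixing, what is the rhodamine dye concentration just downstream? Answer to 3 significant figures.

37.4 mg/L

Conservation of mass: C = (5390·0 + 1300·190.0 + 890.0·28.40 + 83.00·174.0) / 7663 = 286700/7663 = 37.42 mg/L.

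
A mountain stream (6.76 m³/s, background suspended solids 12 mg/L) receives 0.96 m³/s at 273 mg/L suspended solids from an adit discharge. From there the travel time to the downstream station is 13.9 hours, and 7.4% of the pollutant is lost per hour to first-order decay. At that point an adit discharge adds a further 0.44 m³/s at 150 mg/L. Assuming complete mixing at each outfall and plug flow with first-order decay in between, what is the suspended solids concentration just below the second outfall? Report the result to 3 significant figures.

22.5 mg/L

Mixed concentration C = ΣQC/ΣQ = (6.760·12.00 + 0.9600·273.0) / 7.720 = 343.2/7.720 = 44.46 mg/L; combined flow 7.720 m³/s.
7.4%/h lost → k = −ln(1 − 0.074) = 0.07688 h⁻¹.
After decay, C = 44.46 × e^(−kt) = 44.46 × 0.3435 = 15.27 mg/L.
Second outfall: C = (7.720·15.27 + 0.4400·150.0)/8.160 = 22.53 mg/L.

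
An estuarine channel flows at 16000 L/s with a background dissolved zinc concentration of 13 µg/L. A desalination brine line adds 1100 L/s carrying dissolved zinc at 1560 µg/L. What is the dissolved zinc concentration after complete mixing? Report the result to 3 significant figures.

113 µg/L

Flow-weighted average: C = (16000·13.00 + 1100·1560) / 17100 = 1924000/17100 = 112.5 µg/L.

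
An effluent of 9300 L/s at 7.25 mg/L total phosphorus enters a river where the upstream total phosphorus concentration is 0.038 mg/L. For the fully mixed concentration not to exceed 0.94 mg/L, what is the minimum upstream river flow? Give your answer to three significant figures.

65100 L/s

Set C_mix = 0.94: (Q·0.03800 + 9300·7.250) / (Q + 9300) = 0.94
→ Q = 9300·(7.250 − 0.94)/(0.94 − 0.03800) = 65060 L/s.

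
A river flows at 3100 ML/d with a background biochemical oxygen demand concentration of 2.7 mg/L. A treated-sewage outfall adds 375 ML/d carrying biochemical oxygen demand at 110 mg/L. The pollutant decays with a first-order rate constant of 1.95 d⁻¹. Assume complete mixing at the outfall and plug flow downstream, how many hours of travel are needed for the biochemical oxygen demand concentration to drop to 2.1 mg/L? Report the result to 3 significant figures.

23.6 h

After mixing, C = (3100·2.700 + 375.0·110.0) / 3475 = 49620/3475 = 14.28 mg/L.
14.28·exp(−k·t) = 2.1 → t = ln(14.28/2.1)/k = 84930 s = 23.59 h.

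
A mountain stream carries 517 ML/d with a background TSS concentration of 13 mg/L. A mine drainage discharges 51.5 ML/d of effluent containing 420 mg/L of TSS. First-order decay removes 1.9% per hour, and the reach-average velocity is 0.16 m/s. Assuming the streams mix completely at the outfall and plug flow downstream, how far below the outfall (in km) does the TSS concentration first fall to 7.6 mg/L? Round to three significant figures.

Mixed concentration C = ΣQC/ΣQ = (517.0·13.00 + 51.50·420.0) / 568.5 = 28350/568.5 = 49.87 mg/L.
1.9%/h lost → k = −ln(1 − 0.019) = 0.01918 h⁻¹.
Set 49.87·exp(−k·t) = 7.6 → t = ln(49.87/7.6)/k = 353100 s = 98.07 h.
Distance = v·t = 0.16·353100 = 56490 m = 56.49 km.

56.5 km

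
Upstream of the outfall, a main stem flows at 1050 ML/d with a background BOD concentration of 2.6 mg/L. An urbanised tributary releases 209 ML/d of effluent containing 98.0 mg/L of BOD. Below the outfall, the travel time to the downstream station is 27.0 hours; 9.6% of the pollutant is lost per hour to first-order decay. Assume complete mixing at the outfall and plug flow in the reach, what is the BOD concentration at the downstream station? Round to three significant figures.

1.21 mg/L

Flow-weighted average: C = (1050·2.600 + 209.0·98.00) / 1259 = 23210/1259 = 18.44 mg/L.
9.6%/h lost → k = −ln(1 − 0.096) = 0.1009 h⁻¹.
First-order decay: C = 18.44·exp(−k·t) = 18.44·0.06555 = 1.208 mg/L.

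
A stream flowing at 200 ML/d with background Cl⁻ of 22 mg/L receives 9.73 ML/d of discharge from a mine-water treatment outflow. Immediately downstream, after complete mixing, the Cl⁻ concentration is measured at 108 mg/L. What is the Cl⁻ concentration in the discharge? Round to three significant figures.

1880 mg/L

Mass balance: 200.0·22.00 + 9.730·Cₑ = 209.7·108.0
→ Cₑ = (209.7·108.0 − 200.0·22.00) / 9.730 = 1876 mg/L.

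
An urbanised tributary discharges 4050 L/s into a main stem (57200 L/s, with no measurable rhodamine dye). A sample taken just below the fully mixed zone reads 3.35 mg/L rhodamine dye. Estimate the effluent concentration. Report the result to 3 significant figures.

Mass balance: 57200·0 + 4050·Cₑ = 61250·3.350
→ Cₑ = (61250·3.350 − 57200·0) / 4050 = 50.66 mg/L.

50.7 mg/L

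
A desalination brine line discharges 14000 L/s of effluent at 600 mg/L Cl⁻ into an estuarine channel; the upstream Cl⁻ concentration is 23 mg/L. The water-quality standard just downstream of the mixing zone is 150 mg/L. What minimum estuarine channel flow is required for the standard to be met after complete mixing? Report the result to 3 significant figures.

Set C_mix = 150: (Q·23.00 + 14000·600.0) / (Q + 14000) = 150
→ Q = 14000·(600.0 − 150)/(150 − 23.00) = 49610 L/s.

49600 L/s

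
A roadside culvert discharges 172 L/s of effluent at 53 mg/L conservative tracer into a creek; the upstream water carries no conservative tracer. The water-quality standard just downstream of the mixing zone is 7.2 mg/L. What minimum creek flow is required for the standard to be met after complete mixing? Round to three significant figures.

1090 L/s

Set C_mix = 7.2: (Q·0 + 172.0·53.00) / (Q + 172.0) = 7.2
→ Q = 172.0·(53.00 − 7.2)/(7.2 − 0) = 1094 L/s.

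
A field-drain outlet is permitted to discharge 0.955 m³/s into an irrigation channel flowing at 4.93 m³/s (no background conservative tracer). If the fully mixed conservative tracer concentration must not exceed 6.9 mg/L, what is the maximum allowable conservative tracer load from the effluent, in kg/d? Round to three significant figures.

3510 kg/d

Mass balance at the limit: 4.930·0 + 0.9550·Cₑ = 5.885·6.9 → Cₑ = 42.52 mg/L.
Load = 0.9550 m³/s × 42.52 g/m³ × 86 400 s/d = 3508 kg/d.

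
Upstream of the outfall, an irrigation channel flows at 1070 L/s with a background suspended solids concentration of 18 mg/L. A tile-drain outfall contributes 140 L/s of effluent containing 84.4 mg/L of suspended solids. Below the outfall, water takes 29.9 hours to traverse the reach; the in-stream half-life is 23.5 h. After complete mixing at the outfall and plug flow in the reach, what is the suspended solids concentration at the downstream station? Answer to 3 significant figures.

Flow-weighted average: C = (1070·18.00 + 140.0·84.40) / 1210 = 31080/1210 = 25.68 mg/L.
Half-life 23.5 h → k = ln 2 / 23.5 = 0.02950 h⁻¹ = 0.7079 d⁻¹.
First-order decay: C = 25.68·exp(−k·t) = 25.68·0.4140 = 10.63 mg/L.

10.6 mg/L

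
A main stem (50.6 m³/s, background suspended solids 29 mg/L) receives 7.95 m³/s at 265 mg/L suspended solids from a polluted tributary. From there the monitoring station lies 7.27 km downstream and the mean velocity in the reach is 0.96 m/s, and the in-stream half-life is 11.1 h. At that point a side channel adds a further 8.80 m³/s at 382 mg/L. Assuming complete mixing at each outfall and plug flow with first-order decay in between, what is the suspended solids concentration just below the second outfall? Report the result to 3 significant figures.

After mixing, C = (50.60·29.00 + 7.950·265.0) / 58.55 = 3574/58.55 = 61.04 mg/L; combined flow 58.55 m³/s.
Travel time t = 7.27·1000 / 0.96 = 7573 s = 2.104 h.
Half-life 11.1 h → k = ln 2 / 11.1 = 0.06245 h⁻¹ = 1.499 d⁻¹.
Applying C = C₀e^(−kt): 61.04 × 0.8769 = 53.53 mg/L.
At the second outfall, C = (58.55·53.53 + 8.800·382.0) / (58.55 + 8.800) = 96.45 mg/L.

96.4 mg/L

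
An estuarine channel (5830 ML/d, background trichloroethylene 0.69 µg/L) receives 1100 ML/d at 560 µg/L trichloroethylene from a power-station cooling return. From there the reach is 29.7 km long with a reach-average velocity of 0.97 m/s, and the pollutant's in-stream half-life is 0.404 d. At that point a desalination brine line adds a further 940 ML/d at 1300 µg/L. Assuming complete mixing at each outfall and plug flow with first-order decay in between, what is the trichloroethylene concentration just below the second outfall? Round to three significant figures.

Flow-weighted average: C = (5830·0.6900 + 1100·560.0) / 6930 = 620000/6930 = 89.47 µg/L; combined flow 6930 ML/d.
Travel time t = 29.7·1000 / 0.97 = 30620 s = 8.505 h.
Half-life 0.404 d → k = ln 2 / 0.404 = 1.716 d⁻¹.
Applying C = C₀e^(−kt): 89.47 × 0.5444 = 48.71 µg/L.
Second outfall: C = (6930·48.71 + 940.0·1300)/7870 = 198.2 µg/L.

198 µg/L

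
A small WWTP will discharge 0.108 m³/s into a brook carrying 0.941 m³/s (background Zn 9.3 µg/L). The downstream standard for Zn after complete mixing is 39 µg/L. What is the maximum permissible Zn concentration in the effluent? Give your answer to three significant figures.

298 µg/L

At the limit, (Qr·Cr + Qe·Cₑ)/(Qr + Qe) = 39:
Cₑ = (1.049·39 − 0.9410·9.300) / 0.1080 = 297.8 µg/L.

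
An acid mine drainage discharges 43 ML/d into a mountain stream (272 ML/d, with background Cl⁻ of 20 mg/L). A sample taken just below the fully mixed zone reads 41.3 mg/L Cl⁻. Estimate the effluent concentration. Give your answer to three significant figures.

Mass balance: 272.0·20.00 + 43.00·Cₑ = 315.0·41.30
→ Cₑ = (315.0·41.30 − 272.0·20.00) / 43.00 = 176.0 mg/L.

176 mg/L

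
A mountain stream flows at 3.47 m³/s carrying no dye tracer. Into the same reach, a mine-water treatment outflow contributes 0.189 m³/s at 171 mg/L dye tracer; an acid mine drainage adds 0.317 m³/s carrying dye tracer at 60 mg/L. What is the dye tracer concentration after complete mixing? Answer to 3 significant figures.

Conservation of mass: C = (3.470·0 + 0.1890·171.0 + 0.3170·60.00) / 3.976 = 51.34/3.976 = 12.91 mg/L.

12.9 mg/L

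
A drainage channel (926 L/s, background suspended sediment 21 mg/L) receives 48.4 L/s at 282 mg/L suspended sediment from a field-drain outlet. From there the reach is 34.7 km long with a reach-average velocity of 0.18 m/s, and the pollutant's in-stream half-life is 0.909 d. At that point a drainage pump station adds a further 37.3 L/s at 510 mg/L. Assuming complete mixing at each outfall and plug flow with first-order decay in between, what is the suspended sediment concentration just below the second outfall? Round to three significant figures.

24.8 mg/L

Flow-weighted average: C = (926.0·21.00 + 48.40·282.0) / 974.4 = 33090/974.4 = 33.96 mg/L; combined flow 974.4 L/s.
Travel time t = 34.7·1000 / 0.18 = 192800 s = 53.55 h.
Half-life 0.909 d → k = ln 2 / 0.909 = 0.7625 d⁻¹.
Applying C = C₀e^(−kt): 33.96 × 0.1824 = 6.196 mg/L.
At the second outfall, C = (974.4·6.196 + 37.30·510.0) / (974.4 + 37.30) = 24.77 mg/L.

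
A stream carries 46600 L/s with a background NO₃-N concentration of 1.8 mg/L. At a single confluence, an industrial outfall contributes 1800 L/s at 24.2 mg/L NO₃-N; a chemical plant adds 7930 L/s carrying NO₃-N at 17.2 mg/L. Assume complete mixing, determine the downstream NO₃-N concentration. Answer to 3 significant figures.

After mixing, C = (46600·1.800 + 1800·24.20 + 7930·17.20) / 56330 = 263800/56330 = 4.684 mg/L.

4.68 mg/L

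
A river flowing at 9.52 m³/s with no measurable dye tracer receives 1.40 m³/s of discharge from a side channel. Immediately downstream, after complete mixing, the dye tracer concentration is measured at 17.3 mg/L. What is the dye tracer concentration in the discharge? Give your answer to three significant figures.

Mass balance: 9.520·0 + 1.400·Cₑ = 10.92·17.30
→ Cₑ = (10.92·17.30 − 9.520·0) / 1.400 = 134.9 mg/L.

135 mg/L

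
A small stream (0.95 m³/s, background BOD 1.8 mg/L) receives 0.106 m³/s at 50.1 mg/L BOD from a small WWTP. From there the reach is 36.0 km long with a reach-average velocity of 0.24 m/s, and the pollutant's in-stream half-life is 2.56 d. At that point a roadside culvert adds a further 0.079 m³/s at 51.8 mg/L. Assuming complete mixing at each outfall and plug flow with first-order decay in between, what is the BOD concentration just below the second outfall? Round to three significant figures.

7.47 mg/L

Flow-weighted average: C = (0.9500·1.800 + 0.1060·50.10) / 1.056 = 7.021/1.056 = 6.648 mg/L; combined flow 1.056 m³/s.
Travel time t = 36.0·1000 / 0.24 = 150000 s = 41.67 h.
Half-life 2.56 d → k = ln 2 / 2.56 = 0.2708 d⁻¹.
Decay over the reach: 6.648·exp(−kt) = 6.648·0.6250 = 4.155 mg/L.
Second outfall: C = (1.056·4.155 + 0.07900·51.80)/1.135 = 7.471 mg/L.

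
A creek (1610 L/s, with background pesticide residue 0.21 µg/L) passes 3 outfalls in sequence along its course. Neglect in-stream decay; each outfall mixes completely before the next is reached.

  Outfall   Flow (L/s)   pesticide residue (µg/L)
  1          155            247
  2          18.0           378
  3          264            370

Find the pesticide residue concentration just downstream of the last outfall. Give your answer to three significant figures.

69.9 µg/L

Outfall 1: combined Q = 1765 L/s; C = (1610·0.2100 + 155.0·247.0)/1765 = 21.88 µg/L.
Outfall 2: combined Q = 1783 L/s; C = (1765·21.88 + 18.00·378.0)/1783 = 25.48 µg/L.
Outfall 3: combined Q = 2047 L/s; C = (1783·25.48 + 264.0·370.0)/2047 = 69.91 µg/L.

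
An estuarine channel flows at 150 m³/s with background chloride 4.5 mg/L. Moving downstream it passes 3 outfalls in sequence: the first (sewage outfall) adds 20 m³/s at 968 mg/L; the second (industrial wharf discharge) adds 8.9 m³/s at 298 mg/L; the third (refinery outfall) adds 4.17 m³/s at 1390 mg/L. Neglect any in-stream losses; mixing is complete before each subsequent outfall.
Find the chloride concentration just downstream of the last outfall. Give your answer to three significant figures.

156 mg/L

Below outfall 1: Q → 170.0 m³/s, C = (150.0·4.500 + 20.00·968.0)/170.0 = 117.9 mg/L.
Below outfall 2: Q → 178.9 m³/s, C = (170.0·117.9 + 8.900·298.0)/178.9 = 126.8 mg/L.
Below outfall 3: Q → 183.1 m³/s, C = (178.9·126.8 + 4.170·1390)/183.1 = 155.6 mg/L.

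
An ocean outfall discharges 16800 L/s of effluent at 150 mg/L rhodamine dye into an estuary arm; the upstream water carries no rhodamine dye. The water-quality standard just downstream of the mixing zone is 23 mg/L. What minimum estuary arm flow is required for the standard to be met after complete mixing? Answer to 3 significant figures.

Set C_mix = 23: (Q·0 + 16800·150.0) / (Q + 16800) = 23
→ Q = 16800·(150.0 − 23)/(23 − 0) = 92770 L/s.

92800 L/s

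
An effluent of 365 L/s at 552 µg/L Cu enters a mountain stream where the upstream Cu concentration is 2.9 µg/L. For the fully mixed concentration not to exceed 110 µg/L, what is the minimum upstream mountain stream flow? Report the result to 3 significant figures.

Set C_mix = 110: (Q·2.900 + 365.0·552.0) / (Q + 365.0) = 110
→ Q = 365.0·(552.0 − 110)/(110 − 2.900) = 1506 L/s.

1510 L/s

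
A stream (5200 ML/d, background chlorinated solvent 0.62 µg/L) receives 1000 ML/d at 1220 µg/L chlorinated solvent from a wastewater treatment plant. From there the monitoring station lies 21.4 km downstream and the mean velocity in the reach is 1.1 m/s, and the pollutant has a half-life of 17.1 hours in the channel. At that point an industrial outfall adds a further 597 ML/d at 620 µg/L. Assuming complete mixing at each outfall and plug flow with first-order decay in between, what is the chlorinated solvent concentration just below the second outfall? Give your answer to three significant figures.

199 µg/L

Conservation of mass: C = (5200·0.6200 + 1000·1220) / 6200 = 1223000/6200 = 197.3 µg/L; combined flow 6200 ML/d.
Travel time t = 21.4·1000 / 1.1 = 19450 s = 5.404 h.
Half-life 17.1 h → k = ln 2 / 17.1 = 0.04053 h⁻¹ = 0.9728 d⁻¹.
First-order decay: C = 197.3·exp(−k·t) = 197.3·0.8033 = 158.5 µg/L.
At the second outfall, C = (6200·158.5 + 597.0·620.0) / (6200 + 597.0) = 199.0 µg/L.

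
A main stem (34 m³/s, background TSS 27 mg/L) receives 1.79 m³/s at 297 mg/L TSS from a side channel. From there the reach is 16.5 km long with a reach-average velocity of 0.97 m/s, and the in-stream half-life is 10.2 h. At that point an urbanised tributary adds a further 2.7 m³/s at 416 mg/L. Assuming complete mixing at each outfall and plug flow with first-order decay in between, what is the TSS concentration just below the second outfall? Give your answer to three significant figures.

56.5 mg/L

Flow-weighted average: C = (34.00·27.00 + 1.790·297.0) / 35.79 = 1450/35.79 = 40.50 mg/L; combined flow 35.79 m³/s.
Travel time t = 16.5·1000 / 0.97 = 17010 s = 4.725 h.
Half-life 10.2 h → k = ln 2 / 10.2 = 0.06796 h⁻¹ = 1.631 d⁻¹.
Decay over the reach: 40.50·exp(−kt) = 40.50·0.7254 = 29.38 mg/L.
Second outfall: C = (35.79·29.38 + 2.700·416.0)/38.49 = 56.50 mg/L.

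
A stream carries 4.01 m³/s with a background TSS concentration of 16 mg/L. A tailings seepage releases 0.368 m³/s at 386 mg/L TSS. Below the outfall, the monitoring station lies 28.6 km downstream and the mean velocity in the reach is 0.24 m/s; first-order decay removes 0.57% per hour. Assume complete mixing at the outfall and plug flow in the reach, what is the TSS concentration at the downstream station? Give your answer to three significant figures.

Flow-weighted average: C = (4.010·16.00 + 0.3680·386.0) / 4.378 = 206.2/4.378 = 47.10 mg/L.
Travel time t = 28.6·1000 / 0.24 = 119200 s = 33.10 h.
0.57%/h lost → k = −ln(1 − 0.0057) = 0.005716 h⁻¹.
After decay, C = 47.10 × e^(−kt) = 47.10 × 0.8276 = 38.98 mg/L.

39.0 mg/L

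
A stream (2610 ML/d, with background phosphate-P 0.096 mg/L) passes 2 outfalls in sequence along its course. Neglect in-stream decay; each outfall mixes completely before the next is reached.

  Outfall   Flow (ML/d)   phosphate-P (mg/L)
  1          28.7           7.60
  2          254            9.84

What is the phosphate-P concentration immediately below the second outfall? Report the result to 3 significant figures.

1.03 mg/L

Below outfall 1: Q → 2639 ML/d, C = (2610·0.09600 + 28.70·7.600)/2639 = 0.1776 mg/L.
Below outfall 2: Q → 2893 ML/d, C = (2639·0.1776 + 254.0·9.840)/2893 = 1.026 mg/L.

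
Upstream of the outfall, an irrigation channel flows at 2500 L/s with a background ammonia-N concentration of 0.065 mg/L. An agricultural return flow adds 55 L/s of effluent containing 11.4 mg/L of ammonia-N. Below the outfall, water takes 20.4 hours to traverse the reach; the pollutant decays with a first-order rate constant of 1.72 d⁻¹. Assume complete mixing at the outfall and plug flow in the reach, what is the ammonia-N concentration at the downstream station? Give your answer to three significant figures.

0.0716 mg/L

Mass balance: C = (2500·0.06500 + 55.00·11.40) / 2555 = 789.5/2555 = 0.3090 mg/L.
Applying C = C₀e^(−kt): 0.3090 × 0.2318 = 0.07162 mg/L.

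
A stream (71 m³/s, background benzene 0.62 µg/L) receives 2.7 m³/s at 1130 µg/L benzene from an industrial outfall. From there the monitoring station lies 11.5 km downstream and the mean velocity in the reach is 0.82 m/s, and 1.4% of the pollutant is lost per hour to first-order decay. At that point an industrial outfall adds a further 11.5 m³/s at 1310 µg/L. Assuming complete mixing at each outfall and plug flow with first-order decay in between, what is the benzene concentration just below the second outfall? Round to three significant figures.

Mass balance: C = (71.00·0.6200 + 2.700·1130) / 73.70 = 3095/73.70 = 41.99 µg/L; combined flow 73.70 m³/s.
Travel time t = 11.5·1000 / 0.82 = 14020 s = 3.896 h.
1.4%/h lost → k = −ln(1 − 0.014) = 0.01410 h⁻¹.
Applying C = C₀e^(−kt): 41.99 × 0.9466 = 39.75 µg/L.
At the second outfall, C = (73.70·39.75 + 11.50·1310) / (73.70 + 11.50) = 211.2 µg/L.

211 µg/L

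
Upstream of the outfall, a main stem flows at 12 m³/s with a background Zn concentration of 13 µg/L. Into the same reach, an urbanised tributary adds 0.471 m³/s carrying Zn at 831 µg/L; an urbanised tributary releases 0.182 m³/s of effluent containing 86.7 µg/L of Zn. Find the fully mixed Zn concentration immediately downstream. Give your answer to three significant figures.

44.5 µg/L

Mixed concentration C = ΣQC/ΣQ = (12.00·13.00 + 0.4710·831.0 + 0.1820·86.70) / 12.65 = 563.2/12.65 = 44.51 µg/L.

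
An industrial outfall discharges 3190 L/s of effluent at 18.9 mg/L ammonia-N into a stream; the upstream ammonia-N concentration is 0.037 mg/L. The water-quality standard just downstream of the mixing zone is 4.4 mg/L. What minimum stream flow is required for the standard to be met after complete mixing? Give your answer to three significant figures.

10600 L/s

Set C_mix = 4.4: (Q·0.03700 + 3190·18.90) / (Q + 3190) = 4.4
→ Q = 3190·(18.90 − 4.4)/(4.4 − 0.03700) = 10600 L/s.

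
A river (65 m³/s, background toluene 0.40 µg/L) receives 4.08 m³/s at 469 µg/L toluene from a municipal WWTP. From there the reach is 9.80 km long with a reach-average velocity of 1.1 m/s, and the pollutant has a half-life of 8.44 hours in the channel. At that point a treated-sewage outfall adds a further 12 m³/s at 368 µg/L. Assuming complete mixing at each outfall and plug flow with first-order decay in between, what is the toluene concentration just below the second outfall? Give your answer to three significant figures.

Flow-weighted average: C = (65.00·0.4000 + 4.080·469.0) / 69.08 = 1940/69.08 = 28.08 µg/L; combined flow 69.08 m³/s.
Travel time t = 9.80·1000 / 1.1 = 8909 s = 2.475 h.
Half-life 8.44 h → k = ln 2 / 8.44 = 0.08213 h⁻¹ = 1.971 d⁻¹.
First-order decay: C = 28.08·exp(−k·t) = 28.08·0.8161 = 22.91 µg/L.
At the second outfall, C = (69.08·22.91 + 12.00·368.0) / (69.08 + 12.00) = 73.99 µg/L.

74.0 µg/L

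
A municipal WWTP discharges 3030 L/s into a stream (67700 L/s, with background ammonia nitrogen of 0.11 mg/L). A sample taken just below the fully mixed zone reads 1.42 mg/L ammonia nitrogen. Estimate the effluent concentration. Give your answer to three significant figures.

30.7 mg/L

Mass balance: 67700·0.1100 + 3030·Cₑ = 70730·1.420
→ Cₑ = (70730·1.420 − 67700·0.1100) / 3030 = 30.69 mg/L.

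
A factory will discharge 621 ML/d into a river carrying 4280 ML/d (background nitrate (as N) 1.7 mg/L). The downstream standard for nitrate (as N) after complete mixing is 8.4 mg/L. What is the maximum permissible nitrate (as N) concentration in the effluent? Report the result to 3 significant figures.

54.6 mg/L

At the limit, (Qr·Cr + Qe·Cₑ)/(Qr + Qe) = 8.4:
Cₑ = (4901·8.4 − 4280·1.700) / 621.0 = 54.58 mg/L.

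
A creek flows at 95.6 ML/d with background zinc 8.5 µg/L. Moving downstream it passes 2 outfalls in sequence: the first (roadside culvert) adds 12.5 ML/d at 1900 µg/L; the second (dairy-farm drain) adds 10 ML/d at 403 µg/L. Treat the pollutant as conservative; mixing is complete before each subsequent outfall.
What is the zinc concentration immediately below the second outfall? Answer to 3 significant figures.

242 µg/L

Outfall 1: combined Q = 108.1 ML/d; C = (95.60·8.500 + 12.50·1900)/108.1 = 227.2 µg/L.
Outfall 2: combined Q = 118.1 ML/d; C = (108.1·227.2 + 10.00·403.0)/118.1 = 242.1 µg/L.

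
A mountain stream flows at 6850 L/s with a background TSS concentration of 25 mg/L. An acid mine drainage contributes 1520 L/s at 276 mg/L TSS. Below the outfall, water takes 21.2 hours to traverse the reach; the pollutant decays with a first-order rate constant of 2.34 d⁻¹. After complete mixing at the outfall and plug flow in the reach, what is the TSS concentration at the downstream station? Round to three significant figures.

After mixing, C = (6850·25.00 + 1520·276.0) / 8370 = 590800/8370 = 70.58 mg/L.
After decay, C = 70.58 × e^(−kt) = 70.58 × 0.1266 = 8.933 mg/L.

8.93 mg/L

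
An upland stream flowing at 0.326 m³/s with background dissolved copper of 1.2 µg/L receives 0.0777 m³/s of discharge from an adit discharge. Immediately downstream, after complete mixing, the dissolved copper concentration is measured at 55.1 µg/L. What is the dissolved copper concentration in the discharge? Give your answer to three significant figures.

281 µg/L

Mass balance: 0.3260·1.200 + 0.07770·Cₑ = 0.4037·55.10
→ Cₑ = (0.4037·55.10 − 0.3260·1.200) / 0.07770 = 281.2 µg/L.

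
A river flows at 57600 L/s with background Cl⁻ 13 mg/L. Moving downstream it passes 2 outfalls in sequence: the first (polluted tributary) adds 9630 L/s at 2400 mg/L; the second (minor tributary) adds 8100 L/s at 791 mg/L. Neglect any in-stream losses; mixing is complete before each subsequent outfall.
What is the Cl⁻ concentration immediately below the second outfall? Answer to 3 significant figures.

Outfall 1: combined Q = 67230 L/s; C = (57600·13.00 + 9630·2400)/67230 = 354.9 mg/L.
Outfall 2: combined Q = 75330 L/s; C = (67230·354.9 + 8100·791.0)/75330 = 401.8 mg/L.

402 mg/L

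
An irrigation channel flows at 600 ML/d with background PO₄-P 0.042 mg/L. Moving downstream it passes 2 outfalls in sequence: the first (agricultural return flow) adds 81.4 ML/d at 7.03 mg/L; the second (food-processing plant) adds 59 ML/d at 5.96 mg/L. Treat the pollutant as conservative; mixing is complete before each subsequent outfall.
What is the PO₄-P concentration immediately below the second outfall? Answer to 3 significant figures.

Below outfall 1: Q → 681.4 ML/d, C = (600.0·0.04200 + 81.40·7.030)/681.4 = 0.8768 mg/L.
Below outfall 2: Q → 740.4 ML/d, C = (681.4·0.8768 + 59.00·5.960)/740.4 = 1.282 mg/L.

1.28 mg/L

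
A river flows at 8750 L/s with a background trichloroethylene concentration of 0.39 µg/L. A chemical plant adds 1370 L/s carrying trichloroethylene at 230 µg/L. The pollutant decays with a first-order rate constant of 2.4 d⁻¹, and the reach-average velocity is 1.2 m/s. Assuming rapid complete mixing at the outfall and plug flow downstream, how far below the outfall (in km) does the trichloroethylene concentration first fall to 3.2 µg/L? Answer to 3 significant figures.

98.8 km

Mass balance: C = (8750·0.3900 + 1370·230.0) / 10120 = 318500/10120 = 31.47 µg/L.
Set 31.47·exp(−k·t) = 3.2 → t = ln(31.47/3.2)/k = 82300 s = 22.86 h.
Distance = v·t = 1.2·82300 = 98760 m = 98.76 km.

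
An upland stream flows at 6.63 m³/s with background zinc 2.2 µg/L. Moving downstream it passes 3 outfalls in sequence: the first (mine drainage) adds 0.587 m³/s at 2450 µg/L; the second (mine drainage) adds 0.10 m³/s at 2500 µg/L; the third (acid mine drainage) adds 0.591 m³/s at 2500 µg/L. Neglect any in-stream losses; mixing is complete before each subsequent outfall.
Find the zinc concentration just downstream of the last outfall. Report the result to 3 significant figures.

402 µg/L

Outfall 1: combined Q = 7.217 m³/s; C = (6.630·2.200 + 0.5870·2450)/7.217 = 201.3 µg/L.
Outfall 2: combined Q = 7.317 m³/s; C = (7.217·201.3 + 0.1000·2500)/7.317 = 232.7 µg/L.
Outfall 3: combined Q = 7.908 m³/s; C = (7.317·232.7 + 0.5910·2500)/7.908 = 402.2 µg/L.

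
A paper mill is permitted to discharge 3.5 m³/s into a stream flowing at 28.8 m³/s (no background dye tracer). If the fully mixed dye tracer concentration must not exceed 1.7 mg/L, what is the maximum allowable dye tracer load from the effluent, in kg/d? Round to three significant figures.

Mass balance at the limit: 28.80·0 + 3.500·Cₑ = 32.30·1.7 → Cₑ = 15.69 mg/L.
Load = 3.500 m³/s × 15.69 g/m³ × 86 400 s/d = 4744 kg/d.

4740 kg/d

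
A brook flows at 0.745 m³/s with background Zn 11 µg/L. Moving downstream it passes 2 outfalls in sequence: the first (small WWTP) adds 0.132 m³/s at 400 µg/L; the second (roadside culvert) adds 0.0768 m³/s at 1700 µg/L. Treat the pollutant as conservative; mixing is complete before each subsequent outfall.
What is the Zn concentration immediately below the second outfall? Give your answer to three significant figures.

201 µg/L

After outfall 1: Q = 0.7450 + 0.1320 = 0.8770 m³/s; C = (0.7450·11.00 + 0.1320·400.0)/0.8770 = 69.55 µg/L.
After outfall 2: Q = 0.8770 + 0.07680 = 0.9538 m³/s; C = (0.8770·69.55 + 0.07680·1700)/0.9538 = 200.8 µg/L.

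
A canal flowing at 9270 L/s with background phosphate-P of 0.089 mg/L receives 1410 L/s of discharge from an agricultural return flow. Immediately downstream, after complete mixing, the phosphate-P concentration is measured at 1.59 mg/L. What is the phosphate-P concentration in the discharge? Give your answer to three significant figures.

11.5 mg/L

Mass balance: 9270·0.08900 + 1410·Cₑ = 10680·1.590
→ Cₑ = (10680·1.590 − 9270·0.08900) / 1410 = 11.46 mg/L.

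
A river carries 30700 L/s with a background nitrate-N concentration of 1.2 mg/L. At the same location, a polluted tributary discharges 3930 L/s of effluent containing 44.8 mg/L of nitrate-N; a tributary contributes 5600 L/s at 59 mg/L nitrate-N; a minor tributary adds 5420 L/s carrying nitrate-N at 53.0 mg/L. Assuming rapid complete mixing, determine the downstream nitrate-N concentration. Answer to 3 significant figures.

18.2 mg/L

After mixing, C = (30700·1.200 + 3930·44.80 + 5600·59.00 + 5420·53.00) / 45650 = 830600/45650 = 18.19 mg/L.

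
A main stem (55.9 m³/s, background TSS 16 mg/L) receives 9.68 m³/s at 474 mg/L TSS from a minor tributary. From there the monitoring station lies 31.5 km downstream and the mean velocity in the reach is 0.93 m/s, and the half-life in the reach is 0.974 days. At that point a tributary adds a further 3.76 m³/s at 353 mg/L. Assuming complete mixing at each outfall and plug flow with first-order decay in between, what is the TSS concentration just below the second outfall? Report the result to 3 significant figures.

Flow-weighted average: C = (55.90·16.00 + 9.680·474.0) / 65.58 = 5483/65.58 = 83.60 mg/L; combined flow 65.58 m³/s.
Travel time t = 31.5·1000 / 0.93 = 33870 s = 9.409 h.
Half-life 0.974 d → k = ln 2 / 0.974 = 0.7117 d⁻¹.
Decay over the reach: 83.60·exp(−kt) = 83.60·0.7566 = 63.25 mg/L.
Second outfall: C = (65.58·63.25 + 3.760·353.0)/69.34 = 78.96 mg/L.

79.0 mg/L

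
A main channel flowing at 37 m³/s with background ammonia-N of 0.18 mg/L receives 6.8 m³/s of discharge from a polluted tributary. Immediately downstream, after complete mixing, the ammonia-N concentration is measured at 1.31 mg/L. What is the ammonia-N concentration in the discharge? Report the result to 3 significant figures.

7.46 mg/L

Mass balance: 37.00·0.1800 + 6.800·Cₑ = 43.80·1.310
→ Cₑ = (43.80·1.310 − 37.00·0.1800) / 6.800 = 7.459 mg/L.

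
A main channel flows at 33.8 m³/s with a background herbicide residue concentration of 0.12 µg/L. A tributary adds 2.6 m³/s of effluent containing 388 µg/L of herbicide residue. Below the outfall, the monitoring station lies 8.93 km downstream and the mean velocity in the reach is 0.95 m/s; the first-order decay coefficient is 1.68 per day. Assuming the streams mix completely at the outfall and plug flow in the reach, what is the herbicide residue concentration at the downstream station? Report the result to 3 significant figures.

23.2 µg/L

After mixing, C = (33.80·0.1200 + 2.600·388.0) / 36.40 = 1013/36.40 = 27.83 µg/L.
Travel time t = 8.93·1000 / 0.95 = 9400 s = 2.611 h.
First-order decay: C = 27.83·exp(−k·t) = 27.83·0.8330 = 23.18 µg/L.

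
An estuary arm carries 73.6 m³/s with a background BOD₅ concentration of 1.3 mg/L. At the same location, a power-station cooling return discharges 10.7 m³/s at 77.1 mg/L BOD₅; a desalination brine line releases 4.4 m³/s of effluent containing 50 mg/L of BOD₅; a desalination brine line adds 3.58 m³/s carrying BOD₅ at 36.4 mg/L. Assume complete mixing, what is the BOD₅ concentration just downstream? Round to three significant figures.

13.8 mg/L

Mass balance: C = (73.60·1.300 + 10.70·77.10 + 4.400·50.00 + 3.580·36.40) / 92.28 = 1271/92.28 = 13.77 mg/L.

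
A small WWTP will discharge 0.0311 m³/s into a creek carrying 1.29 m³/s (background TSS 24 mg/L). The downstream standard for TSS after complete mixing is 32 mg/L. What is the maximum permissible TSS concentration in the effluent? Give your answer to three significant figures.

At the limit, (Qr·Cr + Qe·Cₑ)/(Qr + Qe) = 32:
Cₑ = (1.321·32 − 1.290·24.00) / 0.03110 = 363.8 mg/L.

364 mg/L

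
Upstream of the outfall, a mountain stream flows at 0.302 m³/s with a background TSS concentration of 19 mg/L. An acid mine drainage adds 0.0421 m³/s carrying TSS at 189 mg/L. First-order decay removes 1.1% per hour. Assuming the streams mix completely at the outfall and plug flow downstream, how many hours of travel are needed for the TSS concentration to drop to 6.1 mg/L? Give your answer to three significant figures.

Conservation of mass: C = (0.3020·19.00 + 0.04210·189.0) / 0.3441 = 13.69/0.3441 = 39.80 mg/L.
1.1%/h lost → k = −ln(1 − 0.011) = 0.01106 h⁻¹.
39.80·exp(−k·t) = 6.1 → t = ln(39.80/6.1)/k = 610400 s = 169.6 h.

170 h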